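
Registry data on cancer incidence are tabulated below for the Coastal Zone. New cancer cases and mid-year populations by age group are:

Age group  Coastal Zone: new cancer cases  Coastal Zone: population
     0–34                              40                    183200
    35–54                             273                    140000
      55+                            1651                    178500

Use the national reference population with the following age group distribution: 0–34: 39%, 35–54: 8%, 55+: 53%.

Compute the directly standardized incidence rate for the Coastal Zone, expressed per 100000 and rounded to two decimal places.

514.33

Age-specific rates per 100000 for the Coastal Zone: 21.83, 195.00, 924.93.
Standard weights: 0.39, 0.08, 0.53.
Standardized rate: 0.3900×21.83 + 0.0800×195.00 + 0.5300×924.93 = 514.3282 per 100000.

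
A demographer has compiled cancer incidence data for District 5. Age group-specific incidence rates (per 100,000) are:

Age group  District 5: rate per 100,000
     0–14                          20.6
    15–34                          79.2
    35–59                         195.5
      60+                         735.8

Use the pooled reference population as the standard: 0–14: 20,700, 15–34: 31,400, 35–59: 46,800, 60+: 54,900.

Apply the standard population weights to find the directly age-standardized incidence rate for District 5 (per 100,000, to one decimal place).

341.1

Standard total = 153,800; weights = 0.1346, 0.2042, 0.3043, 0.3570.
Standardized rate: 0.1346×20.6 + 0.2042×79.2 + 0.3043×195.5 + 0.3570×735.8 = 341.0801 per 100,000.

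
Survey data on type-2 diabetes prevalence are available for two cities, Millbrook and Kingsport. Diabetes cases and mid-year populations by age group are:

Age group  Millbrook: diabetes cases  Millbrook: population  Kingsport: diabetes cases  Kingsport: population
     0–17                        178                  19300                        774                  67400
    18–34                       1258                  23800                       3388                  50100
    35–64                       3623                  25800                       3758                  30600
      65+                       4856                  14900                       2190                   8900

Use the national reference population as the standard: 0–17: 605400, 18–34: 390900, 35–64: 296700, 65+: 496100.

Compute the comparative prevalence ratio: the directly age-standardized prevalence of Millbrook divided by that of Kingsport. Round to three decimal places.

Age-specific rates per 1000 for Millbrook: 9.223, 52.857, 140.426, 325.906.
For Kingsport: 11.484, 67.625, 122.810, 246.067.
Standard total = 1789100; weights = 0.3384, 0.2185, 0.1658, 0.2773.
Millbrook: 0.3384×9.223 + 0.2185×52.857 + 0.1658×140.426 + 0.2773×325.906 = 128.3281 per 1000.
Kingsport: 0.3384×11.484 + 0.2185×67.625 + 0.1658×122.810 + 0.2773×246.067 = 107.2599 per 1000.
Ratio = 128.3281 ÷ 107.2599 = 1.19642.

1.196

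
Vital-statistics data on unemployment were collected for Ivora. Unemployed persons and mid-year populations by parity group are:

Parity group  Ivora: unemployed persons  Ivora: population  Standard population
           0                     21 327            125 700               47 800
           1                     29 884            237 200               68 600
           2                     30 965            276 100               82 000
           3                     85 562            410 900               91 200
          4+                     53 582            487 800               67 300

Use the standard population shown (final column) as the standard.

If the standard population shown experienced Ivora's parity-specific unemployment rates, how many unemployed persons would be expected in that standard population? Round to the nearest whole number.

52332

Parity-specific rates per 1 000 for Ivora: 169.666, 125.987, 112.151, 208.231, 109.844.
Expected unemployed persons = Σ (standard pop × parity-specific rate ÷ 1 000)
= 47 800×169.666/1 000 + 68 600×125.987/1 000 + 82 000×112.151/1 000 + 91 200×208.231/1 000 + 67 300×109.844/1 000
= 8110.03 + 8642.67 + 9196.41 + 18990.64 + 7392.51 = 52332.27.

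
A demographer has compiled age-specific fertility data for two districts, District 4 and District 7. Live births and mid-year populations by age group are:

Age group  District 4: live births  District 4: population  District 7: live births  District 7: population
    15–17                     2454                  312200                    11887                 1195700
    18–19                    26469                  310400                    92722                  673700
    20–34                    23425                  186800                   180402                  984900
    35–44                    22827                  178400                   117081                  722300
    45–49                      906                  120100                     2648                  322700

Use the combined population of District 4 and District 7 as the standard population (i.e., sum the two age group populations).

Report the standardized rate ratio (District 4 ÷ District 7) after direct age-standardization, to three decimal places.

Age-specific rates per 1000 for District 4: 7.860, 85.274, 125.401, 127.954, 7.544.
For District 7: 9.941, 137.631, 183.168, 162.095, 8.206.
Combined standard total = 5007200; weights = 0.3011, 0.1965, 0.2340, 0.1799, 0.0884.
District 4: 0.3011×7.860 + 0.1965×85.274 + 0.2340×125.401 + 0.1799×127.954 + 0.0884×7.544 = 72.1545 per 1000.
District 7: 0.3011×9.941 + 0.1965×137.631 + 0.2340×183.168 + 0.1799×162.095 + 0.0884×8.206 = 102.7887 per 1000.
Ratio = 72.1545 ÷ 102.7887 = 0.70197.

0.702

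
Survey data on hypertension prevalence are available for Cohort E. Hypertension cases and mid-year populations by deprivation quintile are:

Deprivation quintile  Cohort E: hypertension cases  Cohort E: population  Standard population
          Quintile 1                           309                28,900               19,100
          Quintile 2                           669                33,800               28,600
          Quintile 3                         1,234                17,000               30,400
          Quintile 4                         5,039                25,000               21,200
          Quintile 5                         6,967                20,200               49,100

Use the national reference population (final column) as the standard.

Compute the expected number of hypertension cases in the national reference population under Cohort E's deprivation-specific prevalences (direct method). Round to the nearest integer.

Deprivation-specific rates per 1,000 for Cohort E: 10.692, 19.793, 72.588, 201.560, 344.901.
Expected hypertension cases = Σ (standard pop × deprivation-specific rate ÷ 1,000)
= 19,100×10.692/1,000 + 28,600×19.793/1,000 + 30,400×72.588/1,000 + 21,200×201.560/1,000 + 49,100×344.901/1,000
= 204.22 + 566.08 + 2206.68 + 4273.07 + 16934.64 = 24184.69.

24185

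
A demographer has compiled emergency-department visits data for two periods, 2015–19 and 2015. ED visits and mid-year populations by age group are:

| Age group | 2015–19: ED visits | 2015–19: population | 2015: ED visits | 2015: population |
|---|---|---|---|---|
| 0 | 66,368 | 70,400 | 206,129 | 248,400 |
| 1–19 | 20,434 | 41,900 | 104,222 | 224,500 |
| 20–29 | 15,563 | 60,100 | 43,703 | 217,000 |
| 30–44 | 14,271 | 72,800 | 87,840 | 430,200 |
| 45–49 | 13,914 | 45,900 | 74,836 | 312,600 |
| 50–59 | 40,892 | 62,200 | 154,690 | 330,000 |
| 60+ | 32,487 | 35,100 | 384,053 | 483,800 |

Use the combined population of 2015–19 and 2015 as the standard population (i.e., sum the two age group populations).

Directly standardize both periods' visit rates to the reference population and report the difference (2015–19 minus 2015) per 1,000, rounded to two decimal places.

83.22

Age-specific rates per 1,000 for 2015–19: 942.727, 487.685, 258.952, 196.030, 303.137, 657.428, 925.556.
For 2015: 829.827, 464.241, 201.396, 204.184, 239.399, 468.758, 793.826.
Combined standard total = 2,634,900; weights = 0.1210, 0.1011, 0.1052, 0.1909, 0.1361, 0.1488, 0.1969.
2015–19: 0.1210×942.727 + 0.1011×487.685 + 0.1052×258.952 + 0.1909×196.030 + 0.1361×303.137 + 0.1488×657.428 + 0.1969×925.556 = 549.3977 per 1,000.
2015: 0.1210×829.827 + 0.1011×464.241 + 0.1052×201.396 + 0.1909×204.184 + 0.1361×239.399 + 0.1488×468.758 + 0.1969×793.826 = 466.1738 per 1,000.
Difference = 549.3977 − 466.1738 = 83.2239.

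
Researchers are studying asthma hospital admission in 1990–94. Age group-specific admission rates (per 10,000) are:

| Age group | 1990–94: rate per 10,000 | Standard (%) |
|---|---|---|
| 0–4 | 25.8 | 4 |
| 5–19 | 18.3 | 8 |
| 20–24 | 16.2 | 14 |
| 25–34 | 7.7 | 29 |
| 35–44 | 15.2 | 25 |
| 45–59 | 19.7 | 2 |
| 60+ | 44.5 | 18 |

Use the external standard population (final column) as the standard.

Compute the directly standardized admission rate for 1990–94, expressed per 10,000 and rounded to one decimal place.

19.2

Standard weights: 0.04, 0.08, 0.14, 0.29, 0.25, 0.02, 0.18.
Standardized rate: 0.0400×25.8 + 0.0800×18.3 + 0.1400×16.2 + 0.2900×7.7 + 0.2500×15.2 + 0.0200×19.7 + 0.1800×44.5 = 19.2010 per 10,000.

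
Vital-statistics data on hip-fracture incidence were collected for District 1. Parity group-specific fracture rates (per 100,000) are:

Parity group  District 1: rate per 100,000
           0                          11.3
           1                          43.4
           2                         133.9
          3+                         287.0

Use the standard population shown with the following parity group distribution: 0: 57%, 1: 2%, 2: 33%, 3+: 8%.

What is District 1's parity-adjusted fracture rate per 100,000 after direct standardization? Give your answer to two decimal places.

Standard weights: 0.57, 0.02, 0.33, 0.08.
Standardized rate: 0.5700×11.3 + 0.0200×43.4 + 0.3300×133.9 + 0.0800×287.0 = 74.4560 per 100,000.

74.46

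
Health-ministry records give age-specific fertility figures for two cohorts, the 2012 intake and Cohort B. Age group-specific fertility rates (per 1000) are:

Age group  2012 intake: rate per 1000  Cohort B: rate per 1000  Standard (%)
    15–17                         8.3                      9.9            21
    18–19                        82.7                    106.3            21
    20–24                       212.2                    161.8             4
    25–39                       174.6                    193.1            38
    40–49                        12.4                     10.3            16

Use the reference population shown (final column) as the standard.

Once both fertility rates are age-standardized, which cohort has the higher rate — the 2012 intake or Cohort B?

Cohort B

Standard weights: 0.21, 0.21, 0.04, 0.38, 0.16.
The 2012 intake: 0.2100×8.3 + 0.2100×82.7 + 0.0400×212.2 + 0.3800×174.6 + 0.1600×12.4 = 95.9300 per 1000.
Cohort B: 0.2100×9.9 + 0.2100×106.3 + 0.0400×161.8 + 0.3800×193.1 + 0.1600×10.3 = 105.9000 per 1000.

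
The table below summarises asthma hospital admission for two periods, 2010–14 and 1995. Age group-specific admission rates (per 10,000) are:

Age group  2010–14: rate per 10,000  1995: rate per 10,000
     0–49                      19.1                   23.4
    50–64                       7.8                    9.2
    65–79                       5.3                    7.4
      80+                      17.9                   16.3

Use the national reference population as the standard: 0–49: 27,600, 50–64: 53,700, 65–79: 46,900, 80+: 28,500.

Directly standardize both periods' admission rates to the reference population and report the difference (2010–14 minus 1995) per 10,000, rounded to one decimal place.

-1.6

Standard total = 156,700; weights = 0.1761, 0.3427, 0.2993, 0.1819.
2010–14: 0.1761×19.1 + 0.3427×7.8 + 0.2993×5.3 + 0.1819×17.9 = 10.8790 per 10,000.
1995: 0.1761×23.4 + 0.3427×9.2 + 0.2993×7.4 + 0.1819×16.3 = 12.4537 per 10,000.
Difference = 10.8790 − 12.4537 = -1.5747.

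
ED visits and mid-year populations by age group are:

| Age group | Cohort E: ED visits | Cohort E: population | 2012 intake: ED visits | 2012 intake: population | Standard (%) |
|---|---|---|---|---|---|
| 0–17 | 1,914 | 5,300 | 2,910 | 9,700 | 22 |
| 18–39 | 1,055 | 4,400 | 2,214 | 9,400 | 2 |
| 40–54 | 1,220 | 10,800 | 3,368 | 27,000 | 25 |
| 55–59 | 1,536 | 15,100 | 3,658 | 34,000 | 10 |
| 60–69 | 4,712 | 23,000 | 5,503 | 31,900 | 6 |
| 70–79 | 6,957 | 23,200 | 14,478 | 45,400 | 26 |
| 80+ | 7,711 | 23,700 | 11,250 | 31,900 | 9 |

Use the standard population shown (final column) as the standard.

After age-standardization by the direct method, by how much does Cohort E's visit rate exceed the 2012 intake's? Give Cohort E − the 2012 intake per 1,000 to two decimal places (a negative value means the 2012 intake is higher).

4.54

Age-specific rates per 1,000 for Cohort E: 361.132, 239.773, 112.963, 101.722, 204.870, 299.871, 325.359.
For the 2012 intake: 300.000, 235.532, 124.741, 107.588, 172.508, 318.899, 352.665.
Standard weights: 0.22, 0.02, 0.25, 0.10, 0.06, 0.26, 0.09.
Cohort E: 0.2200×361.132 + 0.0200×239.773 + 0.2500×112.963 + 0.1000×101.722 + 0.0600×204.870 + 0.2600×299.871 + 0.0900×325.359 = 242.1983 per 1,000.
The 2012 intake: 0.2200×300.000 + 0.0200×235.532 + 0.2500×124.741 + 0.1000×107.588 + 0.0600×172.508 + 0.2600×318.899 + 0.0900×352.665 = 237.6586 per 1,000.
Difference = 242.1983 − 237.6586 = 4.5397.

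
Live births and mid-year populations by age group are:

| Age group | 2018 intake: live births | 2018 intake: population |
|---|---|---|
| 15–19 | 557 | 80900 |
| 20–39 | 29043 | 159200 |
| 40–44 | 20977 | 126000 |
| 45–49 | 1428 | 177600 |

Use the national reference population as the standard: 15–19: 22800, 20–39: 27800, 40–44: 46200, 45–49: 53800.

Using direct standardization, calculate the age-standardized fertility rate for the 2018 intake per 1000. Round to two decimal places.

Age-specific rates per 1000 for the 2018 intake: 6.885, 182.431, 166.484, 8.041.
Standard total = 150600; weights = 0.1514, 0.1846, 0.3068, 0.3572.
Standardized rate: 0.1514×6.885 + 0.1846×182.431 + 0.3068×166.484 + 0.3572×8.041 = 88.6634 per 1000.

88.66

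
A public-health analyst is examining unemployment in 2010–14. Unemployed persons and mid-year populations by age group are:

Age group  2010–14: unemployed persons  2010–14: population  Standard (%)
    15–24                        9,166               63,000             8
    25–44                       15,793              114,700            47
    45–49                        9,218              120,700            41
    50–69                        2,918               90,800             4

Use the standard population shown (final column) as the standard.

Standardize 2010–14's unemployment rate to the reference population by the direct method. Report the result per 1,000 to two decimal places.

Age-specific rates per 1,000 for 2010–14: 145.492, 137.690, 76.371, 32.137.
Standard weights: 0.08, 0.47, 0.41, 0.04.
Standardized rate: 0.0800×145.492 + 0.4700×137.690 + 0.4100×76.371 + 0.0400×32.137 = 108.9511 per 1,000.

108.95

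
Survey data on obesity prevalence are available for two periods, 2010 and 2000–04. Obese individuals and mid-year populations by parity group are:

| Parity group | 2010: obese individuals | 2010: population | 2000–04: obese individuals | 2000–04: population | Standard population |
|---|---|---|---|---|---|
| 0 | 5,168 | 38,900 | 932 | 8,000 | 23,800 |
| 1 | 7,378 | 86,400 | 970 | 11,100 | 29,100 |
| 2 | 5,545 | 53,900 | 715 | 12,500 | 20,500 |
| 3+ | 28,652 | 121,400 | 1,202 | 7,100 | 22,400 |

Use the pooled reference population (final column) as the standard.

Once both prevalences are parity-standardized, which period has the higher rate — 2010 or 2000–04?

Parity-specific rates per 1,000 for 2010: 132.853, 85.394, 102.876, 236.013.
For 2000–04: 116.500, 87.387, 57.200, 169.296.
Standard total = 95,800; weights = 0.2484, 0.3038, 0.2140, 0.2338.
2010: 0.2484×132.853 + 0.3038×85.394 + 0.2140×102.876 + 0.2338×236.013 = 136.1431 per 1,000.
2000–04: 0.2484×116.500 + 0.3038×87.387 + 0.2140×57.200 + 0.2338×169.296 = 107.3121 per 1,000.

2010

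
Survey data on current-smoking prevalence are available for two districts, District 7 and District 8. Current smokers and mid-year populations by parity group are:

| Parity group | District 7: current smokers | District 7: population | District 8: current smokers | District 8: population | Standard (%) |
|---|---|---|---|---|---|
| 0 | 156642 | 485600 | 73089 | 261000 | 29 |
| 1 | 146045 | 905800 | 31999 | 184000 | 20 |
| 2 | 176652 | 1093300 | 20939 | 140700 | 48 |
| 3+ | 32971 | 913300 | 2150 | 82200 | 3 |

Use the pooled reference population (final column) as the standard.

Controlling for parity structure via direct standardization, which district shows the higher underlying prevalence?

Parity-specific rates per 1000 for District 7: 322.574, 161.233, 161.577, 36.101.
For District 8: 280.034, 173.908, 148.820, 26.156.
Standard weights: 0.29, 0.20, 0.48, 0.03.
District 7: 0.2900×322.574 + 0.2000×161.233 + 0.4800×161.577 + 0.0300×36.101 = 204.4331 per 1000.
District 8: 0.2900×280.034 + 0.2000×173.908 + 0.4800×148.820 + 0.0300×26.156 = 188.2099 per 1000.
The crude rates (150.77 vs 191.91) would put District 8 higher, but that reflects its parity composition; once standardized to a common parity structure, District 7 has the higher underlying rate.

District 7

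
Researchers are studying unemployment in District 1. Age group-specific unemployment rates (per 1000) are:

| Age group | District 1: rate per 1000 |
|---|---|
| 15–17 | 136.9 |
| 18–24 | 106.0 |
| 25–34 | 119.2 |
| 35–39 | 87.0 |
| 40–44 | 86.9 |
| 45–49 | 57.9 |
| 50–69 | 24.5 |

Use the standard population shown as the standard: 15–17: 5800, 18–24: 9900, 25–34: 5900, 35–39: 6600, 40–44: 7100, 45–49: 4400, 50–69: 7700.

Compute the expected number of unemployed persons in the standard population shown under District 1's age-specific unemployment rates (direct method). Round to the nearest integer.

4181

Expected unemployed persons = Σ (standard pop × age-specific rate ÷ 1000)
= 5800×136.9/1000 + 9900×106.0/1000 + 5900×119.2/1000 + 6600×87.0/1000 + 7100×86.9/1000 + 4400×57.9/1000 + 7700×24.5/1000
= 794.02 + 1049.40 + 703.28 + 574.20 + 616.99 + 254.76 + 188.65 = 4181.30.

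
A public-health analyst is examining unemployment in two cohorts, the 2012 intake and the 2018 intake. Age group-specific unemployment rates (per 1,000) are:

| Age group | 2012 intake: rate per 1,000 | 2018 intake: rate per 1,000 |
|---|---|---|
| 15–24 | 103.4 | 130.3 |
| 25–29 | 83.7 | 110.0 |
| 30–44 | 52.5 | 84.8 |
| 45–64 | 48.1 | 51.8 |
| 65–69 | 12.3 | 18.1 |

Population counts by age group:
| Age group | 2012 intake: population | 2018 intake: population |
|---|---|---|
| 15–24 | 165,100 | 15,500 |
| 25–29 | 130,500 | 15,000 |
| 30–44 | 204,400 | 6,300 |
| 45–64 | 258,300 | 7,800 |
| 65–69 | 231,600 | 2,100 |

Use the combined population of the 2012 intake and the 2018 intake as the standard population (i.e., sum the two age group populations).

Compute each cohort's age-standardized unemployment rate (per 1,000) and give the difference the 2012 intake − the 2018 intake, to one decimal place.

-17.2

Combined standard total = 1,036,600; weights = 0.1742, 0.1404, 0.2033, 0.2567, 0.2254.
The 2012 intake: 0.1742×103.4 + 0.1404×83.7 + 0.2033×52.5 + 0.2567×48.1 + 0.2254×12.3 = 55.5548 per 1,000.
The 2018 intake: 0.1742×130.3 + 0.1404×110.0 + 0.2033×84.8 + 0.2567×51.8 + 0.2254×18.1 = 72.7556 per 1,000.
Difference = 55.5548 − 72.7556 = -17.2009.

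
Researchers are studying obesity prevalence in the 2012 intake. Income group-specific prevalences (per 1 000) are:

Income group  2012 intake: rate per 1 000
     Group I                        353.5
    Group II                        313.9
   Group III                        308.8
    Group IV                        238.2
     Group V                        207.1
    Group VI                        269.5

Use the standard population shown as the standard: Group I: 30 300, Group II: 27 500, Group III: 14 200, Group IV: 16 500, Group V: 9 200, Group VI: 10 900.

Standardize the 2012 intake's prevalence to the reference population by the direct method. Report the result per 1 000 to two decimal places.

Standard total = 108 600; weights = 0.2790, 0.2532, 0.1308, 0.1519, 0.0847, 0.1004.
Standardized rate: 0.2790×353.5 + 0.2532×313.9 + 0.1308×308.8 + 0.1519×238.2 + 0.0847×207.1 + 0.1004×269.5 = 299.2765 per 1 000.

299.28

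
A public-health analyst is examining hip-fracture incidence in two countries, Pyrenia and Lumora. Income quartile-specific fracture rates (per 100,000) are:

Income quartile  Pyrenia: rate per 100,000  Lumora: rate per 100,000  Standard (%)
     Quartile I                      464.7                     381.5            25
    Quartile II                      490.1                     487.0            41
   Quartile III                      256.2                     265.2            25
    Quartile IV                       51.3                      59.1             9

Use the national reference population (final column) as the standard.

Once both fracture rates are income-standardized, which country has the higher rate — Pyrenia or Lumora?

Pyrenia

Standard weights: 0.25, 0.41, 0.25, 0.09.
Pyrenia: 0.2500×464.7 + 0.4100×490.1 + 0.2500×256.2 + 0.0900×51.3 = 385.7830 per 100,000.
Lumora: 0.2500×381.5 + 0.4100×487.0 + 0.2500×265.2 + 0.0900×59.1 = 366.6640 per 100,000.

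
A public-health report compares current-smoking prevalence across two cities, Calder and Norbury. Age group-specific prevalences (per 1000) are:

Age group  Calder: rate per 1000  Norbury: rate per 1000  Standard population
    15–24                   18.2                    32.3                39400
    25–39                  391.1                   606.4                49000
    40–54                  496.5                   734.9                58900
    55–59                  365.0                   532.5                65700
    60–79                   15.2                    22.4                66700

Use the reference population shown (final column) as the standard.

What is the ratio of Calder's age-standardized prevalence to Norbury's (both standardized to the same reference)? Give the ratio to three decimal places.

Standard total = 279700; weights = 0.1409, 0.1752, 0.2106, 0.2349, 0.2385.
Calder: 0.1409×18.2 + 0.1752×391.1 + 0.2106×496.5 + 0.2349×365.0 + 0.2385×15.2 = 264.9952 per 1000.
Norbury: 0.1409×32.3 + 0.1752×606.4 + 0.2106×734.9 + 0.2349×532.5 + 0.2385×22.4 = 395.9641 per 1000.
Ratio = 264.9952 ÷ 395.9641 = 0.66924.

0.669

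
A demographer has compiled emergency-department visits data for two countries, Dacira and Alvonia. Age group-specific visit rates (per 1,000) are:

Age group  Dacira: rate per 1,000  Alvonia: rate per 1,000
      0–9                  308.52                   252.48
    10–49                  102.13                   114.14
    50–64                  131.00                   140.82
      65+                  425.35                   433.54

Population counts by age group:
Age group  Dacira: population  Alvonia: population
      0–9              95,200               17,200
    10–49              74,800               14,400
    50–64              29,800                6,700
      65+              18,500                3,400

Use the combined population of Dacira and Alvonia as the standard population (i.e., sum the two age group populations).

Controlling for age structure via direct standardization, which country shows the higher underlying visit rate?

Dacira

Combined standard total = 260,000; weights = 0.4323, 0.3431, 0.1404, 0.0842.
Dacira: 0.4323×308.52 + 0.3431×102.13 + 0.1404×131.00 + 0.0842×425.35 = 222.6320 per 1,000.
Alvonia: 0.4323×252.48 + 0.3431×114.14 + 0.1404×140.82 + 0.0842×433.54 = 204.5942 per 1,000.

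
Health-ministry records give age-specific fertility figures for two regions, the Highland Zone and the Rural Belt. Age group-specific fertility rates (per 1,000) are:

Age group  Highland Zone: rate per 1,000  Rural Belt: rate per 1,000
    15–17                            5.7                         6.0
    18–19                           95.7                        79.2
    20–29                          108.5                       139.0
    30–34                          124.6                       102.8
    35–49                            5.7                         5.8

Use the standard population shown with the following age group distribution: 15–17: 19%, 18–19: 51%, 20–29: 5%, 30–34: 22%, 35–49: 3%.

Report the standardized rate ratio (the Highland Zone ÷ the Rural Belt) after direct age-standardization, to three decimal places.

1.163

Standard weights: 0.19, 0.51, 0.05, 0.22, 0.03.
The Highland Zone: 0.1900×5.7 + 0.5100×95.7 + 0.0500×108.5 + 0.2200×124.6 + 0.0300×5.7 = 82.8980 per 1,000.
The Rural Belt: 0.1900×6.0 + 0.5100×79.2 + 0.0500×139.0 + 0.2200×102.8 + 0.0300×5.8 = 71.2720 per 1,000.
Ratio = 82.8980 ÷ 71.2720 = 1.16312.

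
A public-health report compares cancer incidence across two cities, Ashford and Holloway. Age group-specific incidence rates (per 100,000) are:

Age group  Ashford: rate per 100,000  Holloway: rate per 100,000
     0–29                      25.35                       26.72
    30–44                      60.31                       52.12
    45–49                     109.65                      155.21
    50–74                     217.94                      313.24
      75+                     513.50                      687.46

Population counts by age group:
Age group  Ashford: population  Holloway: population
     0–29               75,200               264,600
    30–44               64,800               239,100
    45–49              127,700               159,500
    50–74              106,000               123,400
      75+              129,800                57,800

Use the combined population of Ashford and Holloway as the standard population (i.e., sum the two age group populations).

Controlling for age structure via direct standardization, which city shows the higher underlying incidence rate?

Holloway

Combined standard total = 1,347,900; weights = 0.2521, 0.2255, 0.2131, 0.1702, 0.1392.
Ashford: 0.2521×25.35 + 0.2255×60.31 + 0.2131×109.65 + 0.1702×217.94 + 0.1392×513.50 = 151.9116 per 100,000.
Holloway: 0.2521×26.72 + 0.2255×52.12 + 0.2131×155.21 + 0.1702×313.24 + 0.1392×687.46 = 200.5488 per 100,000.
The crude rates (217.62 vs 145.28) would put Ashford higher, but that reflects its age composition; once standardized to a common age structure, Holloway has the higher underlying rate.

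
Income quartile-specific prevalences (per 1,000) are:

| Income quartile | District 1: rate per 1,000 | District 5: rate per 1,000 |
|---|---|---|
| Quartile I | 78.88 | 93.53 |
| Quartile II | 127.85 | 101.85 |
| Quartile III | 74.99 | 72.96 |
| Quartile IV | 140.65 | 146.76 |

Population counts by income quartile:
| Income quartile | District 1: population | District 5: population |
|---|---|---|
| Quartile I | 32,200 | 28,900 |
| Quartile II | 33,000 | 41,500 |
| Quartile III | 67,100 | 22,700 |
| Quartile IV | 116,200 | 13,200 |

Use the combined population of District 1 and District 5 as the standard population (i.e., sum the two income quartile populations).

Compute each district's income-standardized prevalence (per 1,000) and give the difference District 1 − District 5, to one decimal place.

Combined standard total = 354,800; weights = 0.1722, 0.2100, 0.2531, 0.3647.
District 1: 0.1722×78.88 + 0.2100×127.85 + 0.2531×74.99 + 0.3647×140.65 = 110.7063 per 1,000.
District 5: 0.1722×93.53 + 0.2100×101.85 + 0.2531×72.96 + 0.3647×146.76 = 109.4844 per 1,000.
Difference = 110.7063 − 109.4844 = 1.2219.

1.2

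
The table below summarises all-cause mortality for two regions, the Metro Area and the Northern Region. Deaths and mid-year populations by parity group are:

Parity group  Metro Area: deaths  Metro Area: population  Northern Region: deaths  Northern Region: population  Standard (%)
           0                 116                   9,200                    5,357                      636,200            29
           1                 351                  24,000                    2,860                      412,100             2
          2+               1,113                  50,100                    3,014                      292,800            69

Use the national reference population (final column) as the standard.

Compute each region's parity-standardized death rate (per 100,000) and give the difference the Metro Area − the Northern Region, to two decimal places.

Parity-specific rates per 100,000 for the Metro Area: 1260.87, 1462.50, 2221.56.
For the Northern Region: 842.03, 694.01, 1029.37.
Standard weights: 0.29, 0.02, 0.69.
The Metro Area: 0.2900×1260.87 + 0.0200×1462.50 + 0.6900×2221.56 = 1927.7764 per 100,000.
The Northern Region: 0.2900×842.03 + 0.0200×694.01 + 0.6900×1029.37 = 968.3355 per 100,000.
Difference = 1927.7764 − 968.3355 = 959.4410.

959.44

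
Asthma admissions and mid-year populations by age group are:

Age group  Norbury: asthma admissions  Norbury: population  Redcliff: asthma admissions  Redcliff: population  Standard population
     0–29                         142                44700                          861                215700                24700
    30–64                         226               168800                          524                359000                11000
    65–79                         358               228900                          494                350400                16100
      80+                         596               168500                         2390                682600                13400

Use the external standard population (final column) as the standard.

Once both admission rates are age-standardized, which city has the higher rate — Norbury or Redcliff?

Redcliff

Age-specific rates per 10000 for Norbury: 31.77, 13.39, 15.64, 35.37.
For Redcliff: 39.92, 14.60, 14.10, 35.01.
Standard total = 65200; weights = 0.3788, 0.1687, 0.2469, 0.2055.
Norbury: 0.3788×31.77 + 0.1687×13.39 + 0.2469×15.64 + 0.2055×35.37 = 25.4249 per 10000.
Redcliff: 0.3788×39.92 + 0.1687×14.60 + 0.2469×14.10 + 0.2055×35.01 = 28.2616 per 10000.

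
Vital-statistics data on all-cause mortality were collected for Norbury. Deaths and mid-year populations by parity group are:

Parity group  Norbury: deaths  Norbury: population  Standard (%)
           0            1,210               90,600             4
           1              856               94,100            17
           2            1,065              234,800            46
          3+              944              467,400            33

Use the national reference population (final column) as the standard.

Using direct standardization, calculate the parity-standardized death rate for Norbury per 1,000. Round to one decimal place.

Parity-specific rates per 1,000 for Norbury: 13.355, 9.097, 4.536, 2.020.
Standard weights: 0.04, 0.17, 0.46, 0.33.
Standardized rate: 0.0400×13.355 + 0.1700×9.097 + 0.4600×4.536 + 0.3300×2.020 = 4.8336 per 1,000.

4.8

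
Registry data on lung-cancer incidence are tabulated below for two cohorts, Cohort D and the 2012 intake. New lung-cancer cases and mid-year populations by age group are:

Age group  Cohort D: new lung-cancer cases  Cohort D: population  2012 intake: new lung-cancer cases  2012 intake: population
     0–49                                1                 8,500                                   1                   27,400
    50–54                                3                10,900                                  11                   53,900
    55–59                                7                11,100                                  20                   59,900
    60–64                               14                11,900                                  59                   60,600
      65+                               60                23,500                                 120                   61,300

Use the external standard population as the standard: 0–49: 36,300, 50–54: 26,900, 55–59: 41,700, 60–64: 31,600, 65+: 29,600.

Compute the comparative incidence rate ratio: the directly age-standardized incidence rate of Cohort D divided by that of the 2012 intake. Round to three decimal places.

1.377

Age-specific rates per 100,000 for Cohort D: 11.76, 27.52, 63.06, 117.65, 255.32.
For the 2012 intake: 3.65, 20.41, 33.39, 97.36, 195.76.
Standard total = 166,100; weights = 0.2185, 0.1620, 0.2511, 0.1902, 0.1782.
Cohort D: 0.2185×11.76 + 0.1620×27.52 + 0.2511×63.06 + 0.1902×117.65 + 0.1782×255.32 = 90.7420 per 100,000.
The 2012 intake: 0.2185×3.65 + 0.1620×20.41 + 0.2511×33.39 + 0.1902×97.36 + 0.1782×195.76 = 65.8929 per 100,000.
Ratio = 90.7420 ÷ 65.8929 = 1.37711.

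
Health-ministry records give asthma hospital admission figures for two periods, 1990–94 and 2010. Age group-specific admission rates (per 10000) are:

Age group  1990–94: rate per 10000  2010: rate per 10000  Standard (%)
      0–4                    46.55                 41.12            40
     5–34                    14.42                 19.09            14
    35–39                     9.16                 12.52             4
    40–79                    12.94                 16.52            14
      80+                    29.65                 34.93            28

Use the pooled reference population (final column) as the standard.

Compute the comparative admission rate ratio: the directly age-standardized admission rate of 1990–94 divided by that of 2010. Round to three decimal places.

Standard weights: 0.40, 0.14, 0.04, 0.14, 0.28.
1990–94: 0.4000×46.55 + 0.1400×14.42 + 0.0400×9.16 + 0.1400×12.94 + 0.2800×29.65 = 31.1188 per 10000.
2010: 0.4000×41.12 + 0.1400×19.09 + 0.0400×12.52 + 0.1400×16.52 + 0.2800×34.93 = 31.7146 per 10000.
Ratio = 31.1188 ÷ 31.7146 = 0.98121.

0.981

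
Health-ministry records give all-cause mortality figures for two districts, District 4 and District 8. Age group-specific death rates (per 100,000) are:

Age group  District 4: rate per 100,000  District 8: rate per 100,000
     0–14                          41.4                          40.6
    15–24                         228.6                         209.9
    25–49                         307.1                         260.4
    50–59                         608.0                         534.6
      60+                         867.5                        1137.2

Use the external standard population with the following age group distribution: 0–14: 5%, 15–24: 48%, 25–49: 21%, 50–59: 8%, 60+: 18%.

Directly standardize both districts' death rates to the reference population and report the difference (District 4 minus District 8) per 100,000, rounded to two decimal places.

Standard weights: 0.05, 0.48, 0.21, 0.08, 0.18.
District 4: 0.0500×41.4 + 0.4800×228.6 + 0.2100×307.1 + 0.0800×608.0 + 0.1800×867.5 = 381.0790 per 100,000.
District 8: 0.0500×40.6 + 0.4800×209.9 + 0.2100×260.4 + 0.0800×534.6 + 0.1800×1137.2 = 404.9300 per 100,000.
Difference = 381.0790 − 404.9300 = -23.8510.

-23.85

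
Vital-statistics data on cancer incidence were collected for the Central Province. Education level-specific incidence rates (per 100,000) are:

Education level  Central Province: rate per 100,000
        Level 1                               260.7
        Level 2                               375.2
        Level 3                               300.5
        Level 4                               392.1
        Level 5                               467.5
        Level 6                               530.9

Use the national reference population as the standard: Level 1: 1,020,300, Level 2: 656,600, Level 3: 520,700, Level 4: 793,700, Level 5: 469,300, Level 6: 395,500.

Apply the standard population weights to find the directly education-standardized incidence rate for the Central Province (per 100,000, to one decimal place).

365.5

Standard total = 3,856,100; weights = 0.2646, 0.1703, 0.1350, 0.2058, 0.1217, 0.1026.
Standardized rate: 0.2646×260.7 + 0.1703×375.2 + 0.1350×300.5 + 0.2058×392.1 + 0.1217×467.5 + 0.1026×530.9 = 365.4981 per 100,000.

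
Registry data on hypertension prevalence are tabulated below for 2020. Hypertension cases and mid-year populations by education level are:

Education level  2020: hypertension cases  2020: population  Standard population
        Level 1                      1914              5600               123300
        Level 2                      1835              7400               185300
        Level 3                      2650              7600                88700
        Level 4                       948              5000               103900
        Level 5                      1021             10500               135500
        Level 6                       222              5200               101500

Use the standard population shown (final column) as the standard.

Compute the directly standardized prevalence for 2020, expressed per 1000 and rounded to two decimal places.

211.63

Education-specific rates per 1000 for 2020: 341.786, 247.973, 348.684, 189.600, 97.238, 42.692.
Standard total = 738200; weights = 0.1670, 0.2510, 0.1202, 0.1407, 0.1836, 0.1375.
Standardized rate: 0.1670×341.786 + 0.2510×247.973 + 0.1202×348.684 + 0.1407×189.600 + 0.1836×97.238 + 0.1375×42.692 = 211.6342 per 1000.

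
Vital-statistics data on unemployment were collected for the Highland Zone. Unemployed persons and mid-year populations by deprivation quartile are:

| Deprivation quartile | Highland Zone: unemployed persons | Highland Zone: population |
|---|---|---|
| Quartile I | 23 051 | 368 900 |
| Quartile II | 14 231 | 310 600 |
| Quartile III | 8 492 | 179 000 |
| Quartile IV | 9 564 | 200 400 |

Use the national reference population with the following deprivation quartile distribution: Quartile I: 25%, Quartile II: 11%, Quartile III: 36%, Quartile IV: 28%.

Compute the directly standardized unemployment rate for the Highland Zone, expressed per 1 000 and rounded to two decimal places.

51.10

Deprivation-specific rates per 1 000 for the Highland Zone: 62.486, 45.818, 47.441, 47.725.
Standard weights: 0.25, 0.11, 0.36, 0.28.
Standardized rate: 0.2500×62.486 + 0.1100×45.818 + 0.3600×47.441 + 0.2800×47.725 = 51.1032 per 1 000.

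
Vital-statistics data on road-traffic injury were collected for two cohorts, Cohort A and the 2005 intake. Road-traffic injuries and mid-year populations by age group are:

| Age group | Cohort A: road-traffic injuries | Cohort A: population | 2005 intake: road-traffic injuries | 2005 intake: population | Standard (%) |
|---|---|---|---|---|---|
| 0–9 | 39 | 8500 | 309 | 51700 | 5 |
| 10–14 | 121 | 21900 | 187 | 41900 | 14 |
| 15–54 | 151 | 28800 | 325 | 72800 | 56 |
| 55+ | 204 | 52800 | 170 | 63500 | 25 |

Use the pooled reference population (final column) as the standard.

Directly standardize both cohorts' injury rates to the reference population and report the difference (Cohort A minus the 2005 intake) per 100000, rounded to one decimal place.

Age-specific rates per 100000 for Cohort A: 458.82, 552.51, 524.31, 386.36.
For the 2005 intake: 597.68, 446.30, 446.43, 267.72.
Standard weights: 0.05, 0.14, 0.56, 0.25.
Cohort A: 0.0500×458.82 + 0.1400×552.51 + 0.5600×524.31 + 0.2500×386.36 = 490.4948 per 100000.
The 2005 intake: 0.0500×597.68 + 0.1400×446.30 + 0.5600×446.43 + 0.2500×267.72 = 409.2952 per 100000.
Difference = 490.4948 − 409.2952 = 81.1996.

81.2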